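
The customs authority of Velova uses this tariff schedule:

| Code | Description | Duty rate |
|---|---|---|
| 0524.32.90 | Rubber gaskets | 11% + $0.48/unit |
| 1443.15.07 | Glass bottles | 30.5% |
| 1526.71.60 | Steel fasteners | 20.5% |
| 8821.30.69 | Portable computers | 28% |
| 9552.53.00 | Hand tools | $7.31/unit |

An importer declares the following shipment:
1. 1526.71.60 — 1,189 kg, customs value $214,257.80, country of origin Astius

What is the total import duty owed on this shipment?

$43,922.85

Line 1 (1526.71.60, Astius, 1,189 kg, $214,257.80):
Base rate for 1526.71.60 is 20.5%.
Duty = $214,257.80 × 20.5% = $43,922.85.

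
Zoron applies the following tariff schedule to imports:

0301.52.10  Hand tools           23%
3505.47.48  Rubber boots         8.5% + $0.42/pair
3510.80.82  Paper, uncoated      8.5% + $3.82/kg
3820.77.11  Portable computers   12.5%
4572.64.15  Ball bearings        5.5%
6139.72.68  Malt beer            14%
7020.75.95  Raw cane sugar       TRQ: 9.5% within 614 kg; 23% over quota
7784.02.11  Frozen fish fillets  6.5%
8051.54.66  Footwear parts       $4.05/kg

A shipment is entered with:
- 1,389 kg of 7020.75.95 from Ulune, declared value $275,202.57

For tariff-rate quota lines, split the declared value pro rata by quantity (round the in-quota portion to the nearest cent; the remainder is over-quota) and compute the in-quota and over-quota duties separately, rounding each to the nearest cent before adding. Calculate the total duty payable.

Line 1 (7020.75.95, Ulune, 1,389 kg, $275,202.57):
Code 7020.75.95 is under a tariff-rate quota (threshold 614 kg). In-quota: 614 kg at 9.5%; over-quota: 775 kg at 23%.
Pro-rata value split: in-quota = $275,202.57 × 614/1,389 = $121,651.82; over-quota = $275,202.57 − $121,651.82 = $153,550.75.
In-quota duty = $121,651.82 × 9.5% = $11,556.92. Over-quota duty = $153,550.75 × 23% = $35,316.67.
Line duty = $11,556.92 + $35,316.67 = $46,873.59.

$46,873.59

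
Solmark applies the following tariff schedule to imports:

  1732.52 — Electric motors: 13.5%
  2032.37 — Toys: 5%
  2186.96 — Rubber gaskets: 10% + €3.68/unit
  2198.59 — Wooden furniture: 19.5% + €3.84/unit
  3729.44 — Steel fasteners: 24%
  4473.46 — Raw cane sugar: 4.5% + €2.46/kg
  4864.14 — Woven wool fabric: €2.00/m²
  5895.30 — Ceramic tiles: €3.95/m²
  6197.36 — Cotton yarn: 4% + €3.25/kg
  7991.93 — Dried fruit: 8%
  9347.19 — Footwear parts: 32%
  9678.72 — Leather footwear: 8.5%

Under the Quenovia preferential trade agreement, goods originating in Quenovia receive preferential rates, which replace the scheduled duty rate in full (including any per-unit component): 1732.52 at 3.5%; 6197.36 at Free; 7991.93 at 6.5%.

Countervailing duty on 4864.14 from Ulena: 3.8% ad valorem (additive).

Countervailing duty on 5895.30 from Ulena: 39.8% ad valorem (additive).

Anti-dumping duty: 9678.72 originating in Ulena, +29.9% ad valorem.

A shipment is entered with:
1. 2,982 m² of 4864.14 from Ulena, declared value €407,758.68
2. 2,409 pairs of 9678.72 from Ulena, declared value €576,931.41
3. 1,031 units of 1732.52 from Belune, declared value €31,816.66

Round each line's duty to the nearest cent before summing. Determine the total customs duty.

Line 1 (4864.14, Ulena, 2,982 m², €407,758.68):
Base rate for 4864.14 is €2.00/m².
Additional duty on 4864.14 from Ulena: +3.8% ad valorem. Applied ad valorem rate = 3.8%.
Duty = €407,758.68 × 3.8% + 2,982 × €2.00 = €21,458.83.
Line 2 (9678.72, Ulena, 2,409 pairs, €576,931.41):
Base rate for 9678.72 is 8.5%.
Additional duty on 9678.72 from Ulena: +29.9%. Applied ad valorem rate: 8.5% + 29.9% = 38.4%.
Duty = €576,931.41 × 38.4% = €221,541.66.
Line 3 (1732.52, Belune, 1,031 units, €31,816.66):
Base rate for 1732.52 is 13.5%.
1732.52 has an FTA preferential rate, but origin Belune is not Quenovia; base rate stands.
Duty = €31,816.66 × 13.5% = €4,295.25.
Total = €21,458.83 + €221,541.66 + €4,295.25 = €247,295.74.

€247,295.74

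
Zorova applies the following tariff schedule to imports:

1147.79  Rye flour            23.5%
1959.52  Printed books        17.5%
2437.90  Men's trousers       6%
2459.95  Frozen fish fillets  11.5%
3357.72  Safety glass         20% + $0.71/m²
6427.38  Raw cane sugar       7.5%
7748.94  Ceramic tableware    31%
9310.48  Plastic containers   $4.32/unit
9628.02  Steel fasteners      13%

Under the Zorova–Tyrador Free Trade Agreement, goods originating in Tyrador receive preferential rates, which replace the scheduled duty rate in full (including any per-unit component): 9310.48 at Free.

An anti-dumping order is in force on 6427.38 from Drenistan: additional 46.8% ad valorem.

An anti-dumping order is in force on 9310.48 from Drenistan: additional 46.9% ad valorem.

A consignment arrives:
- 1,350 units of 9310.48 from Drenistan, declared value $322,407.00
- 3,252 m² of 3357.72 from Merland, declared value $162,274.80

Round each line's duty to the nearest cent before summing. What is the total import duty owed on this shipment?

$191,804.76

Line 1 (9310.48, Drenistan, 1,350 units, $322,407.00):
Base rate for 9310.48 is $4.32/unit.
9310.48 has an FTA preferential rate, but origin Drenistan is not Tyrador; base rate stands.
Additional duty on 9310.48 from Drenistan: +46.9% ad valorem. Applied ad valorem rate = 46.9%.
Duty = $322,407.00 × 46.9% + 1,350 × $4.32 = $157,040.88.
Line 2 (3357.72, Merland, 3,252 m², $162,274.80):
Base rate for 3357.72 is 20% + $0.71/m².
Duty = $162,274.80 × 20% + 3,252 × $0.71 = $34,763.88.
Total = $157,040.88 + $34,763.88 = $191,804.76.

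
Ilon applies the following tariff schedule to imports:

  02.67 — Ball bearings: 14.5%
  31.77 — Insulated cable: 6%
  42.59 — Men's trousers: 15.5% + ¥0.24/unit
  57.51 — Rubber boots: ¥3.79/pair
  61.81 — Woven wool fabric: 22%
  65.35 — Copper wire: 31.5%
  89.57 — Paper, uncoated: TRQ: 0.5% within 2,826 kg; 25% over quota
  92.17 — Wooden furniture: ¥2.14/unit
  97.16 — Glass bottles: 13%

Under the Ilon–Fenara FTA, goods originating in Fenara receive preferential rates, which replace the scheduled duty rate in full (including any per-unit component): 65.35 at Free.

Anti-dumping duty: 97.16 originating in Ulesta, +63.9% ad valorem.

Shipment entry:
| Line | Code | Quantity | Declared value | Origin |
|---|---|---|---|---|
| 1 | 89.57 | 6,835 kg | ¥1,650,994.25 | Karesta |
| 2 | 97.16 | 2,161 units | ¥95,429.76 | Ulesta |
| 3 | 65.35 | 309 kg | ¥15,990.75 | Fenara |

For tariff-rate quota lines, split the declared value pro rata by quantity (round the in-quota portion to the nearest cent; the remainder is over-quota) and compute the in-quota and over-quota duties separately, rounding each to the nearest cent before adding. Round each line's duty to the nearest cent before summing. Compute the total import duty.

¥318,892.08

Line 1 (89.57, Karesta, 6,835 kg, ¥1,650,994.25):
Code 89.57 is under a tariff-rate quota (threshold 2,826 kg). In-quota: 2,826 kg at 0.5%; over-quota: 4,009 kg at 25%.
Pro-rata value split: in-quota = ¥1,650,994.25 × 2,826/6,835 = ¥682,620.30; over-quota = ¥1,650,994.25 − ¥682,620.30 = ¥968,373.95.
In-quota duty = ¥682,620.30 × 0.5% = ¥3,413.10. Over-quota duty = ¥968,373.95 × 25% = ¥242,093.49.
Line duty = ¥3,413.10 + ¥242,093.49 = ¥245,506.59.
Line 2 (97.16, Ulesta, 2,161 units, ¥95,429.76):
Base rate for 97.16 is 13%.
Additional duty on 97.16 from Ulesta: +63.9%. Applied ad valorem rate: 13% + 63.9% = 76.9%.
Duty = ¥95,429.76 × 76.9% = ¥73,385.49.
Line 3 (65.35, Fenara, 309 kg, ¥15,990.75):
Base rate for 65.35 is 31.5%.
Origin Fenara qualifies under the Ilon–Fenara agreement and 65.35 is covered: preferential rate Free applies instead.
Duty = ¥15,990.75 × 0% = ¥0.00.
Total = ¥245,506.59 + ¥73,385.49 + ¥0.00 = ¥318,892.08.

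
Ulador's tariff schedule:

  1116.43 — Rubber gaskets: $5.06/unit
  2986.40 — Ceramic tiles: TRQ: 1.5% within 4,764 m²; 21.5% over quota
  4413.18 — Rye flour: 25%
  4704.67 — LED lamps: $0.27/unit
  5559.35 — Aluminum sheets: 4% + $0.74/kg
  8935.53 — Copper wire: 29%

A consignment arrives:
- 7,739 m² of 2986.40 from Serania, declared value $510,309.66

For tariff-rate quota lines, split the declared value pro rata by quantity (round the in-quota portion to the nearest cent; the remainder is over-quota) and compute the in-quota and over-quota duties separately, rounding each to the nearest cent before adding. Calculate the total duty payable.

Line 1 (2986.40, Serania, 7,739 m², $510,309.66):
Code 2986.40 is under a tariff-rate quota (threshold 4,764 m²). In-quota: 4,764 m² at 1.5%; over-quota: 2,975 m² at 21.5%.
Pro-rata value split: in-quota = $510,309.66 × 4,764/7,739 = $314,138.16; over-quota = $510,309.66 − $314,138.16 = $196,171.50.
In-quota duty = $314,138.16 × 1.5% = $4,712.07. Over-quota duty = $196,171.50 × 21.5% = $42,176.87.
Line duty = $4,712.07 + $42,176.87 = $46,888.94.

$46,888.94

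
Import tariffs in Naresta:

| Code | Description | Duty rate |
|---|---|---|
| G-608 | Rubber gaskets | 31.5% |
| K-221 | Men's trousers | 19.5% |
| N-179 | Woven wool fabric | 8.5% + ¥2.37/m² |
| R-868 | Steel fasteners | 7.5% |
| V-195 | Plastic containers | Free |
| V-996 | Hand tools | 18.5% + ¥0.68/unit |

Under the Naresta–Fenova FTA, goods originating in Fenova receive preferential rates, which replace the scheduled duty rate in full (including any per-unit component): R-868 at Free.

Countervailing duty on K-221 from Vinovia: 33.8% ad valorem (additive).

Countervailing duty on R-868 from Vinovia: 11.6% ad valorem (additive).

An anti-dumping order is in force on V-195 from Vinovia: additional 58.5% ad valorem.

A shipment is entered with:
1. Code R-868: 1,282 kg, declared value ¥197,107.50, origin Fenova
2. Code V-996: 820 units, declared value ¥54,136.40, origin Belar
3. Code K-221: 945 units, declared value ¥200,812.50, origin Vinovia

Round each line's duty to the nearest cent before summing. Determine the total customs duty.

¥117,605.89

Line 1 (R-868, Fenova, 1,282 kg, ¥197,107.50):
Base rate for R-868 is 7.5%.
Origin Fenova qualifies under the Naresta–Fenova agreement and R-868 is covered: preferential rate Free applies instead.
The additional-duty order on R-868 targets Vinovia, not Fenova; it does not apply.
Duty = ¥197,107.50 × 0% = ¥0.00.
Line 2 (V-996, Belar, 820 units, ¥54,136.40):
Base rate for V-996 is 18.5% + ¥0.68/unit.
Duty = ¥54,136.40 × 18.5% + 820 × ¥0.68 = ¥10,572.83.
Line 3 (K-221, Vinovia, 945 units, ¥200,812.50):
Base rate for K-221 is 19.5%.
Additional duty on K-221 from Vinovia: +33.8%. Applied ad valorem rate: 19.5% + 33.8% = 53.3%.
Duty = ¥200,812.50 × 53.3% = ¥107,033.06.
Total = ¥0.00 + ¥10,572.83 + ¥107,033.06 = ¥117,605.89.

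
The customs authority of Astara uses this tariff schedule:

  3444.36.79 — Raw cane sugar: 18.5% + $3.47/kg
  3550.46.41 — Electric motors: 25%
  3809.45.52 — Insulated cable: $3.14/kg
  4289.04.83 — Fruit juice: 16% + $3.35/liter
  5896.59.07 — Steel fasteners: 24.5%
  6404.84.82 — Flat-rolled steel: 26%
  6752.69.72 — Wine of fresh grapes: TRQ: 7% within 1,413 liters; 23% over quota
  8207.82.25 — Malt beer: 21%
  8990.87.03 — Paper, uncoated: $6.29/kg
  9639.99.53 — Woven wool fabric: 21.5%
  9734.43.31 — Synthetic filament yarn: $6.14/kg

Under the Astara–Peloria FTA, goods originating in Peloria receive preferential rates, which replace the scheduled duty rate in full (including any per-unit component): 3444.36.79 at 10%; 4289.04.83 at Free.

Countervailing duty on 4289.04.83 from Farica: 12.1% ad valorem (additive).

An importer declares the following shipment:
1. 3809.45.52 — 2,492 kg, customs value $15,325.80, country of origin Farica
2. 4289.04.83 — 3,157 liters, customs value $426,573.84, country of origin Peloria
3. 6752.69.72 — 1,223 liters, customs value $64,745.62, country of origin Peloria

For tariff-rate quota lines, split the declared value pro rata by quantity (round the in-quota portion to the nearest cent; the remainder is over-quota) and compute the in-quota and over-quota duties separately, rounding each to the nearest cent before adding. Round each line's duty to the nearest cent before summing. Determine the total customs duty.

Line 1 (3809.45.52, Farica, 2,492 kg, $15,325.80):
Base rate for 3809.45.52 is $3.14/kg.
Duty = 2,492 × $3.14 = $7,824.88.
Line 2 (4289.04.83, Peloria, 3,157 liters, $426,573.84):
Base rate for 4289.04.83 is 16% + $3.35/liter.
Origin Peloria qualifies under the Astara–Peloria agreement and 4289.04.83 is covered: preferential rate Free applies instead.
The additional-duty order on 4289.04.83 targets Farica, not Peloria; it does not apply.
Duty = $426,573.84 × 0% = $0.00.
Line 3 (6752.69.72, Peloria, 1,223 liters, $64,745.62):
Code 6752.69.72 is under a tariff-rate quota (threshold 1,413 liters). Quantity 1,223 liters is within the quota, so the in-quota rate 7% applies to the full value.
Duty = $64,745.62 × 7% = $4,532.19.
Total = $7,824.88 + $0.00 + $4,532.19 = $12,357.07.

$12,357.07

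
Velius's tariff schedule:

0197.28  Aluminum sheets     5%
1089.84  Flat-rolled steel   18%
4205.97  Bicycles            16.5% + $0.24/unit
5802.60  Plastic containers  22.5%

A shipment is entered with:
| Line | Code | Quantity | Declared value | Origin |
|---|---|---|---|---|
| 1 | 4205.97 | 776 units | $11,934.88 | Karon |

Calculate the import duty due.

$2,155.50

Line 1 (4205.97, Karon, 776 units, $11,934.88):
Base rate for 4205.97 is 16.5% + $0.24/unit.
Duty = $11,934.88 × 16.5% + 776 × $0.24 = $2,155.50.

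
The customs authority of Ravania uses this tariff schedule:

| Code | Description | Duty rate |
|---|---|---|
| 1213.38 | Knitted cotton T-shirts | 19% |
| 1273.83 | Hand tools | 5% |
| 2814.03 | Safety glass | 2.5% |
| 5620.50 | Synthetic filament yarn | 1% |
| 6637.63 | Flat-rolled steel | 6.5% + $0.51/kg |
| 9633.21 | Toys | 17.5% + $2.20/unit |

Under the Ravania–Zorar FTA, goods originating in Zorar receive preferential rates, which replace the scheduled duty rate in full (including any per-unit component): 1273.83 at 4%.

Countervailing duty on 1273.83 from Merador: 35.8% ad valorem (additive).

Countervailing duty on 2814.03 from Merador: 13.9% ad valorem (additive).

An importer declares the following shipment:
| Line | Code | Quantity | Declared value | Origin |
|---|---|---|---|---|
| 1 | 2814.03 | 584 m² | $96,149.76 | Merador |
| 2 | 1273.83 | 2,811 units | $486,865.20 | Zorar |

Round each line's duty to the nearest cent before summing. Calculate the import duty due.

$35,243.17

Line 1 (2814.03, Merador, 584 m², $96,149.76):
Base rate for 2814.03 is 2.5%.
Additional duty on 2814.03 from Merador: +13.9%. Applied ad valorem rate: 2.5% + 13.9% = 16.4%.
Duty = $96,149.76 × 16.4% = $15,768.56.
Line 2 (1273.83, Zorar, 2,811 units, $486,865.20):
Base rate for 1273.83 is 5%.
Origin Zorar qualifies under the Ravania–Zorar agreement and 1273.83 is covered: preferential rate 4% applies instead.
The additional-duty order on 1273.83 targets Merador, not Zorar; it does not apply.
Duty = $486,865.20 × 4% = $19,474.61.
Total = $15,768.56 + $19,474.61 = $35,243.17.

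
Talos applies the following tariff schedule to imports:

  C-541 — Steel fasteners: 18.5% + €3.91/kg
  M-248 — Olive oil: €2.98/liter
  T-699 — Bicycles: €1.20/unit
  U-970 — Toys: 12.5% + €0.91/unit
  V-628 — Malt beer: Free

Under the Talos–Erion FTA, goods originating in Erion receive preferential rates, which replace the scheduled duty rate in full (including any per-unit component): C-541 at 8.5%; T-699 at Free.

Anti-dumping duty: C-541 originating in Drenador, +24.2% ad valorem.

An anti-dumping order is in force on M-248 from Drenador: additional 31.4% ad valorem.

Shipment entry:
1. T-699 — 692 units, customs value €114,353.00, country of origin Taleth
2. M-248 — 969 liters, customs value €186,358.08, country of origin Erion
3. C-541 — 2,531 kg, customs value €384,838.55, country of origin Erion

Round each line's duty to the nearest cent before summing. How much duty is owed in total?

€36,429.30

Line 1 (T-699, Taleth, 692 units, €114,353.00):
Base rate for T-699 is €1.20/unit.
T-699 has an FTA preferential rate, but origin Taleth is not Erion; base rate stands.
Duty = 692 × €1.20 = €830.40.
Line 2 (M-248, Erion, 969 liters, €186,358.08):
Base rate for M-248 is €2.98/liter.
Origin Erion is the FTA partner but M-248 is not on the preference list; base rate stands.
The additional-duty order on M-248 targets Drenador, not Erion; it does not apply.
Duty = 969 × €2.98 = €2,887.62.
Line 3 (C-541, Erion, 2,531 kg, €384,838.55):
Base rate for C-541 is 18.5% + €3.91/kg.
Origin Erion qualifies under the Talos–Erion agreement and C-541 is covered: preferential rate 8.5% applies instead.
The additional-duty order on C-541 targets Drenador, not Erion; it does not apply.
Duty = €384,838.55 × 8.5% = €32,711.28.
Total = €830.40 + €2,887.62 + €32,711.28 = €36,429.30.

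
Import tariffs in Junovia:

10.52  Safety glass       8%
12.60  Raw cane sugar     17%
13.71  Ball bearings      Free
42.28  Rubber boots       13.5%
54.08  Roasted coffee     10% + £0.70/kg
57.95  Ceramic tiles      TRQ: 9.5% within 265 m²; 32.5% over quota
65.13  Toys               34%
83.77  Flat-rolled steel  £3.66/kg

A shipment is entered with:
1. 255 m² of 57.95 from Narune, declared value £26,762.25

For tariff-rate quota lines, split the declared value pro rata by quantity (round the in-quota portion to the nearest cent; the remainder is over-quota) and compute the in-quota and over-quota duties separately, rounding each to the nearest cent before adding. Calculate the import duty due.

Line 1 (57.95, Narune, 255 m², £26,762.25):
Code 57.95 is under a tariff-rate quota (threshold 265 m²). Quantity 255 m² is within the quota, so the in-quota rate 9.5% applies to the full value.
Duty = £26,762.25 × 9.5% = £2,542.41.

£2,542.41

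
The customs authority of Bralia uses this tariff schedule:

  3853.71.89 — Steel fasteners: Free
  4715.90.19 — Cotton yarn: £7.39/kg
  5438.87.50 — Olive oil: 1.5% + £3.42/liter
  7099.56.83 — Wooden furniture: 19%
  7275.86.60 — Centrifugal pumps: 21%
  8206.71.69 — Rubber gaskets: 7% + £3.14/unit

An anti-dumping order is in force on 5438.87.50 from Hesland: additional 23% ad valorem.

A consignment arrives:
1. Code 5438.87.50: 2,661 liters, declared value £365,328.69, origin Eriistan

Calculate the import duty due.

£14,580.55

Line 1 (5438.87.50, Eriistan, 2,661 liters, £365,328.69):
Base rate for 5438.87.50 is 1.5% + £3.42/liter.
The additional-duty order on 5438.87.50 targets Hesland, not Eriistan; it does not apply.
Duty = £365,328.69 × 1.5% + 2,661 × £3.42 = £14,580.55.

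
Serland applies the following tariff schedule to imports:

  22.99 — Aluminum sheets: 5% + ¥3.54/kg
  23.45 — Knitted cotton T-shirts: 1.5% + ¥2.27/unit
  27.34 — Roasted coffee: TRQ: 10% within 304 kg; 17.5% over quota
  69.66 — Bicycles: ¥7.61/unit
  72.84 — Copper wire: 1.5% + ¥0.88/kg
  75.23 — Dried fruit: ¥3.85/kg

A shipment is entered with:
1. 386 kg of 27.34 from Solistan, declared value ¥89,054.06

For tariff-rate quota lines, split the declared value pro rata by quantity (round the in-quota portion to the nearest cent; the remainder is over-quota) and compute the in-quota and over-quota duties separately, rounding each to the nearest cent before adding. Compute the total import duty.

¥10,324.27

Line 1 (27.34, Solistan, 386 kg, ¥89,054.06):
Code 27.34 is under a tariff-rate quota (threshold 304 kg). In-quota: 304 kg at 10%; over-quota: 82 kg at 17.5%.
Pro-rata value split: in-quota = ¥89,054.06 × 304/386 = ¥70,135.84; over-quota = ¥89,054.06 − ¥70,135.84 = ¥18,918.22.
In-quota duty = ¥70,135.84 × 10% = ¥7,013.58. Over-quota duty = ¥18,918.22 × 17.5% = ¥3,310.69.
Line duty = ¥7,013.58 + ¥3,310.69 = ¥10,324.27.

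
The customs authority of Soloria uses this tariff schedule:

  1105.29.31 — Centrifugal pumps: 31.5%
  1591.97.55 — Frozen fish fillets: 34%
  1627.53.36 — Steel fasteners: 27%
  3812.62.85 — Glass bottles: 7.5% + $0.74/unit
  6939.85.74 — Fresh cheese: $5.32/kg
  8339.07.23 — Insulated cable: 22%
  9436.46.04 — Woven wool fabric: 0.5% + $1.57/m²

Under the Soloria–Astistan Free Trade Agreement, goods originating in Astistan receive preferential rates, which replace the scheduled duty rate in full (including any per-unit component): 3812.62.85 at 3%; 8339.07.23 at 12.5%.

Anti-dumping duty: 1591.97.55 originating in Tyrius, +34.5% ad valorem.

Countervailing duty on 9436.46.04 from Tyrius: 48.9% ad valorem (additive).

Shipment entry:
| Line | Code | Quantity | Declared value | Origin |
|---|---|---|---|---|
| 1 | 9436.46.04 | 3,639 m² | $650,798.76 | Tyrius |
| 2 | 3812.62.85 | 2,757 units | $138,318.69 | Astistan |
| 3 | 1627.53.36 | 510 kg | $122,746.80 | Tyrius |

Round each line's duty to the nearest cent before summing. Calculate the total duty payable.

$364,499.02

Line 1 (9436.46.04, Tyrius, 3,639 m², $650,798.76):
Base rate for 9436.46.04 is 0.5% + $1.57/m².
Additional duty on 9436.46.04 from Tyrius: +48.9%. Applied ad valorem rate: 0.5% + 48.9% = 49.4%.
Duty = $650,798.76 × 49.4% + 3,639 × $1.57 = $327,207.82.
Line 2 (3812.62.85, Astistan, 2,757 units, $138,318.69):
Base rate for 3812.62.85 is 7.5% + $0.74/unit.
Origin Astistan qualifies under the Soloria–Astistan agreement and 3812.62.85 is covered: preferential rate 3% applies instead.
Duty = $138,318.69 × 3% = $4,149.56.
Line 3 (1627.53.36, Tyrius, 510 kg, $122,746.80):
Base rate for 1627.53.36 is 27%.
Duty = $122,746.80 × 27% = $33,141.64.
Total = $327,207.82 + $4,149.56 + $33,141.64 = $364,499.02.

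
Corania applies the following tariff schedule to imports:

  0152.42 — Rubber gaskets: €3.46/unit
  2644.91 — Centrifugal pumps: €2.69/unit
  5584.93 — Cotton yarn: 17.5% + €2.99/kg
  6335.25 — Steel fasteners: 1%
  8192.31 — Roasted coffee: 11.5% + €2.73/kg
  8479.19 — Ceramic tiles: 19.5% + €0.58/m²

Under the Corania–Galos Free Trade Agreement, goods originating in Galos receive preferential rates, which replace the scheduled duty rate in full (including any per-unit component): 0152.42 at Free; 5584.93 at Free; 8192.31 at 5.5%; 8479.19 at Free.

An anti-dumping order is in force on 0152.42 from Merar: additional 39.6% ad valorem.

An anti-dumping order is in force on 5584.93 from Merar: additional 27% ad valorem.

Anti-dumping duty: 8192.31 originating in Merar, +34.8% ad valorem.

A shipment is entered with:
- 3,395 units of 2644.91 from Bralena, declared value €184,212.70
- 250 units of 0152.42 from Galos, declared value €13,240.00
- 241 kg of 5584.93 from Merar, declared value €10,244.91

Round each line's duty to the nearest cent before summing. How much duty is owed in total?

Line 1 (2644.91, Bralena, 3,395 units, €184,212.70):
Base rate for 2644.91 is €2.69/unit.
Duty = 3,395 × €2.69 = €9,132.55.
Line 2 (0152.42, Galos, 250 units, €13,240.00):
Base rate for 0152.42 is €3.46/unit.
Origin Galos qualifies under the Corania–Galos agreement and 0152.42 is covered: preferential rate Free applies instead.
The additional-duty order on 0152.42 targets Merar, not Galos; it does not apply.
Duty = €13,240.00 × 0% = €0.00.
Line 3 (5584.93, Merar, 241 kg, €10,244.91):
Base rate for 5584.93 is 17.5% + €2.99/kg.
5584.93 has an FTA preferential rate, but origin Merar is not Galos; base rate stands.
Additional duty on 5584.93 from Merar: +27%. Applied ad valorem rate: 17.5% + 27% = 44.5%.
Duty = €10,244.91 × 44.5% + 241 × €2.99 = €5,279.57.
Total = €9,132.55 + €0.00 + €5,279.57 = €14,412.12.

€14,412.12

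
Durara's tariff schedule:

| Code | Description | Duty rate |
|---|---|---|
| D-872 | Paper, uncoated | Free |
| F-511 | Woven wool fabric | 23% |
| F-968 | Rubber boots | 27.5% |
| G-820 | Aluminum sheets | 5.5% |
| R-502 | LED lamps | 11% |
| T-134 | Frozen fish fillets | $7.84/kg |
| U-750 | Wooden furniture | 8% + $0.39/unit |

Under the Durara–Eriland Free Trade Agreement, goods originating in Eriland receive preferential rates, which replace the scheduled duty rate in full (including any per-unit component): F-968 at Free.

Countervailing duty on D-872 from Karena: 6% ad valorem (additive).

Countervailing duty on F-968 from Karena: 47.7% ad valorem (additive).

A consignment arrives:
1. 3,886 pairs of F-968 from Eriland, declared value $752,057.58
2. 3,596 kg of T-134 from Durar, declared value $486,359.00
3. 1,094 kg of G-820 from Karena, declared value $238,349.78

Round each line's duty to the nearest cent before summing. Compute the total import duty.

$41,301.88

Line 1 (F-968, Eriland, 3,886 pairs, $752,057.58):
Base rate for F-968 is 27.5%.
Origin Eriland qualifies under the Durara–Eriland agreement and F-968 is covered: preferential rate Free applies instead.
The additional-duty order on F-968 targets Karena, not Eriland; it does not apply.
Duty = $752,057.58 × 0% = $0.00.
Line 2 (T-134, Durar, 3,596 kg, $486,359.00):
Base rate for T-134 is $7.84/kg.
Duty = 3,596 × $7.84 = $28,192.64.
Line 3 (G-820, Karena, 1,094 kg, $238,349.78):
Base rate for G-820 is 5.5%.
Duty = $238,349.78 × 5.5% = $13,109.24.
Total = $0.00 + $28,192.64 + $13,109.24 = $41,301.88.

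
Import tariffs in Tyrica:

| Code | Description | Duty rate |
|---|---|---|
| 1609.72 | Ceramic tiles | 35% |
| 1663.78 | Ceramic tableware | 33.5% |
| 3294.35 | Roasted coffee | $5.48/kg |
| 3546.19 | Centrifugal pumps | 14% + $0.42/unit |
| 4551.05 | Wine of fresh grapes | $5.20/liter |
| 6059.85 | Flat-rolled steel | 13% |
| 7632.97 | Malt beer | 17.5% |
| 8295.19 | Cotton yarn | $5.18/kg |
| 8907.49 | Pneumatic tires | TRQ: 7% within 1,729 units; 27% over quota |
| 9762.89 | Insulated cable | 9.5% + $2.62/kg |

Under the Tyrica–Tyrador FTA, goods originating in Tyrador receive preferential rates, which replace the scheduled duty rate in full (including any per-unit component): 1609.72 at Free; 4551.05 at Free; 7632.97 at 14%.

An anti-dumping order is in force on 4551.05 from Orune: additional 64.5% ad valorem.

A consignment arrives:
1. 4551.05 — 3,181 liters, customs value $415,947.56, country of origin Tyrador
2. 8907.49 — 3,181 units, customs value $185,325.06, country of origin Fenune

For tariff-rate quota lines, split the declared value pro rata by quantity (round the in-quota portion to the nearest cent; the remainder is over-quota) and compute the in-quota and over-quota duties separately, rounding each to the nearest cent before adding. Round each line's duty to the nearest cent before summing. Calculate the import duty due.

Line 1 (4551.05, Tyrador, 3,181 liters, $415,947.56):
Base rate for 4551.05 is $5.20/liter.
Origin Tyrador qualifies under the Tyrica–Tyrador agreement and 4551.05 is covered: preferential rate Free applies instead.
The additional-duty order on 4551.05 targets Orune, not Tyrador; it does not apply.
Duty = $415,947.56 × 0% = $0.00.
Line 2 (8907.49, Fenune, 3,181 units, $185,325.06):
Code 8907.49 is under a tariff-rate quota (threshold 1,729 units). In-quota: 1,729 units at 7%; over-quota: 1,452 units at 27%.
Pro-rata value split: in-quota = $185,325.06 × 1,729/3,181 = $100,731.54; over-quota = $185,325.06 − $100,731.54 = $84,593.52.
In-quota duty = $100,731.54 × 7% = $7,051.21. Over-quota duty = $84,593.52 × 27% = $22,840.25.
Line duty = $7,051.21 + $22,840.25 = $29,891.46.
Total = $0.00 + $29,891.46 = $29,891.46.

$29,891.46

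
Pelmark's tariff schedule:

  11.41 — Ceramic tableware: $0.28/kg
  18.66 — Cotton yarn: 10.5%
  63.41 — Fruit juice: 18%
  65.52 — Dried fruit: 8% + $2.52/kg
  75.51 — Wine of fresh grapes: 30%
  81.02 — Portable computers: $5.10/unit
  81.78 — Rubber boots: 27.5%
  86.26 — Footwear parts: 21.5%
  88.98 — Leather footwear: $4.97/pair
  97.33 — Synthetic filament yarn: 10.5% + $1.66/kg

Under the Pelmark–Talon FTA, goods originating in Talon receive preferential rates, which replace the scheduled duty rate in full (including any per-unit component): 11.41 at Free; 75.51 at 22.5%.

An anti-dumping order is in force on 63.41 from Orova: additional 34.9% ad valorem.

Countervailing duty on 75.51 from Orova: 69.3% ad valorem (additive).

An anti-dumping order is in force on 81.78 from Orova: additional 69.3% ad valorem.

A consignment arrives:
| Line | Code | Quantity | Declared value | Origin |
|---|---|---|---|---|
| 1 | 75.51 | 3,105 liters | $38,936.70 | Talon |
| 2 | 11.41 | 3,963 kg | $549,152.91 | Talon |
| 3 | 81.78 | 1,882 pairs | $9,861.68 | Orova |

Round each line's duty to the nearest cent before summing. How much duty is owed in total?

Line 1 (75.51, Talon, 3,105 liters, $38,936.70):
Base rate for 75.51 is 30%.
Origin Talon qualifies under the Pelmark–Talon agreement and 75.51 is covered: preferential rate 22.5% applies instead.
The additional-duty order on 75.51 targets Orova, not Talon; it does not apply.
Duty = $38,936.70 × 22.5% = $8,760.76.
Line 2 (11.41, Talon, 3,963 kg, $549,152.91):
Base rate for 11.41 is $0.28/kg.
Origin Talon qualifies under the Pelmark–Talon agreement and 11.41 is covered: preferential rate Free applies instead.
Duty = $549,152.91 × 0% = $0.00.
Line 3 (81.78, Orova, 1,882 pairs, $9,861.68):
Base rate for 81.78 is 27.5%.
Additional duty on 81.78 from Orova: +69.3%. Applied ad valorem rate: 27.5% + 69.3% = 96.8%.
Duty = $9,861.68 × 96.8% = $9,546.11.
Total = $8,760.76 + $0.00 + $9,546.11 = $18,306.87.

$18,306.87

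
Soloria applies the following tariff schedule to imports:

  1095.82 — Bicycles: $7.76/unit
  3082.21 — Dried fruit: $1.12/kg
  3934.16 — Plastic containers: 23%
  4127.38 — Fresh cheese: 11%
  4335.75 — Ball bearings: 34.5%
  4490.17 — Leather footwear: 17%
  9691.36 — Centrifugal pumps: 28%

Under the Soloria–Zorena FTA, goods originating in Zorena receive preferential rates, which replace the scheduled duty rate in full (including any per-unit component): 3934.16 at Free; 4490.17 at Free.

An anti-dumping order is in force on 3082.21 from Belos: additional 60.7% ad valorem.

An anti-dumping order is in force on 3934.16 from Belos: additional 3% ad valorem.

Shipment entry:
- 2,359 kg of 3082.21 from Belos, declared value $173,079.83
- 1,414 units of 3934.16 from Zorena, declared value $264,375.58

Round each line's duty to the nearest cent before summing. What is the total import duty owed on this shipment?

$107,701.54

Line 1 (3082.21, Belos, 2,359 kg, $173,079.83):
Base rate for 3082.21 is $1.12/kg.
Additional duty on 3082.21 from Belos: +60.7% ad valorem. Applied ad valorem rate = 60.7%.
Duty = $173,079.83 × 60.7% + 2,359 × $1.12 = $107,701.54.
Line 2 (3934.16, Zorena, 1,414 units, $264,375.58):
Base rate for 3934.16 is 23%.
Origin Zorena qualifies under the Soloria–Zorena agreement and 3934.16 is covered: preferential rate Free applies instead.
The additional-duty order on 3934.16 targets Belos, not Zorena; it does not apply.
Duty = $264,375.58 × 0% = $0.00.
Total = $107,701.54 + $0.00 = $107,701.54.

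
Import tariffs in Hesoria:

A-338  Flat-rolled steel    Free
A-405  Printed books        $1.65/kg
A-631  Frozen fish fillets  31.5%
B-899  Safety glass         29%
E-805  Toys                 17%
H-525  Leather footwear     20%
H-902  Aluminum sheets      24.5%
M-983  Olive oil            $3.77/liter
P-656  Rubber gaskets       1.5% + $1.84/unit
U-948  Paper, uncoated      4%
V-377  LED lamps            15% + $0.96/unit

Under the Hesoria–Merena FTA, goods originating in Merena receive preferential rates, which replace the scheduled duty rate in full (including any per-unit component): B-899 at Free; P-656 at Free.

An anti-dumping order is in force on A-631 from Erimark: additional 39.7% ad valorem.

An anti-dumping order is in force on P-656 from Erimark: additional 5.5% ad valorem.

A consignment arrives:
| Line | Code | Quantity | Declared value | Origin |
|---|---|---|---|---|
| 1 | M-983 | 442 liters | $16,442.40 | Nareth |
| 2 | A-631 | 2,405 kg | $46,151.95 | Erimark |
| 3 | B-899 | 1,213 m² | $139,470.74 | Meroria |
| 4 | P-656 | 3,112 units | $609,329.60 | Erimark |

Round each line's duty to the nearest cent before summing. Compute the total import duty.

$123,352.19

Line 1 (M-983, Nareth, 442 liters, $16,442.40):
Base rate for M-983 is $3.77/liter.
Duty = 442 × $3.77 = $1,666.34.
Line 2 (A-631, Erimark, 2,405 kg, $46,151.95):
Base rate for A-631 is 31.5%.
Additional duty on A-631 from Erimark: +39.7%. Applied ad valorem rate: 31.5% + 39.7% = 71.2%.
Duty = $46,151.95 × 71.2% = $32,860.19.
Line 3 (B-899, Meroria, 1,213 m², $139,470.74):
Base rate for B-899 is 29%.
B-899 has an FTA preferential rate, but origin Meroria is not Merena; base rate stands.
Duty = $139,470.74 × 29% = $40,446.51.
Line 4 (P-656, Erimark, 3,112 units, $609,329.60):
Base rate for P-656 is 1.5% + $1.84/unit.
P-656 has an FTA preferential rate, but origin Erimark is not Merena; base rate stands.
Additional duty on P-656 from Erimark: +5.5%. Applied ad valorem rate: 1.5% + 5.5% = 7%.
Duty = $609,329.60 × 7% + 3,112 × $1.84 = $48,379.15.
Total = $1,666.34 + $32,860.19 + $40,446.51 + $48,379.15 = $123,352.19.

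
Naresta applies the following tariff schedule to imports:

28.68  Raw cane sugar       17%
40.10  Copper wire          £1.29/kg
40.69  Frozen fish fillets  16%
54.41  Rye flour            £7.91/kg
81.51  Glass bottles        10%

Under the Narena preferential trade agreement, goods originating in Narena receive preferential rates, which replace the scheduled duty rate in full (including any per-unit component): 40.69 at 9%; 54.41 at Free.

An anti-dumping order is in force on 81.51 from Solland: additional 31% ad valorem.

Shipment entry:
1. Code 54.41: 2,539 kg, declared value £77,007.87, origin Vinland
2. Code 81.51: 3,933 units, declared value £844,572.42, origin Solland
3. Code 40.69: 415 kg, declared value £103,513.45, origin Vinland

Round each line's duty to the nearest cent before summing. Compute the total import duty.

Line 1 (54.41, Vinland, 2,539 kg, £77,007.87):
Base rate for 54.41 is £7.91/kg.
54.41 has an FTA preferential rate, but origin Vinland is not Narena; base rate stands.
Duty = 2,539 × £7.91 = £20,083.49.
Line 2 (81.51, Solland, 3,933 units, £844,572.42):
Base rate for 81.51 is 10%.
Additional duty on 81.51 from Solland: +31%. Applied ad valorem rate: 10% + 31% = 41%.
Duty = £844,572.42 × 41% = £346,274.69.
Line 3 (40.69, Vinland, 415 kg, £103,513.45):
Base rate for 40.69 is 16%.
40.69 has an FTA preferential rate, but origin Vinland is not Narena; base rate stands.
Duty = £103,513.45 × 16% = £16,562.15.
Total = £20,083.49 + £346,274.69 + £16,562.15 = £382,920.33.

£382,920.33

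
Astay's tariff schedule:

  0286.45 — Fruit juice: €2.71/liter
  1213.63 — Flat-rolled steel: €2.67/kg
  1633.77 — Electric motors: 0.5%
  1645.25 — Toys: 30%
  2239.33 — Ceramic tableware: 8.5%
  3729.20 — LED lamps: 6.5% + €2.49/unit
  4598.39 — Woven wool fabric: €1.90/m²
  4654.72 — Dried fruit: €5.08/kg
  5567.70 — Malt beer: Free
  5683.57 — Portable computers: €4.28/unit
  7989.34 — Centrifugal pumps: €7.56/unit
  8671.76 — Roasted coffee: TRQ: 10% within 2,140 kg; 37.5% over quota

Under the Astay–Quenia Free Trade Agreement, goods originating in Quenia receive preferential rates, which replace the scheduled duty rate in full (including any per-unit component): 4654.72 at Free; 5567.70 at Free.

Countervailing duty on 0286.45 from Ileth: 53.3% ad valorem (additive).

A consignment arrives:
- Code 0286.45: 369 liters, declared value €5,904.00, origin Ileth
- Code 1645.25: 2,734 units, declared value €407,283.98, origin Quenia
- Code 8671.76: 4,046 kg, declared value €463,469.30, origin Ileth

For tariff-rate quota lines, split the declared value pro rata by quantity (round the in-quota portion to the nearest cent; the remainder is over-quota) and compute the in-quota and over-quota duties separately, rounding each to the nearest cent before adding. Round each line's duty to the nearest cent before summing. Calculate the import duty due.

Line 1 (0286.45, Ileth, 369 liters, €5,904.00):
Base rate for 0286.45 is €2.71/liter.
Additional duty on 0286.45 from Ileth: +53.3% ad valorem. Applied ad valorem rate = 53.3%.
Duty = €5,904.00 × 53.3% + 369 × €2.71 = €4,146.82.
Line 2 (1645.25, Quenia, 2,734 units, €407,283.98):
Base rate for 1645.25 is 30%.
Origin Quenia is the FTA partner but 1645.25 is not on the preference list; base rate stands.
Duty = €407,283.98 × 30% = €122,185.19.
Line 3 (8671.76, Ileth, 4,046 kg, €463,469.30):
Code 8671.76 is under a tariff-rate quota (threshold 2,140 kg). In-quota: 2,140 kg at 10%; over-quota: 1,906 kg at 37.5%.
Pro-rata value split: in-quota = €463,469.30 × 2,140/4,046 = €245,137.00; over-quota = €463,469.30 − €245,137.00 = €218,332.30.
In-quota duty = €245,137.00 × 10% = €24,513.70. Over-quota duty = €218,332.30 × 37.5% = €81,874.61.
Line duty = €24,513.70 + €81,874.61 = €106,388.31.
Total = €4,146.82 + €122,185.19 + €106,388.31 = €232,720.32.

€232,720.32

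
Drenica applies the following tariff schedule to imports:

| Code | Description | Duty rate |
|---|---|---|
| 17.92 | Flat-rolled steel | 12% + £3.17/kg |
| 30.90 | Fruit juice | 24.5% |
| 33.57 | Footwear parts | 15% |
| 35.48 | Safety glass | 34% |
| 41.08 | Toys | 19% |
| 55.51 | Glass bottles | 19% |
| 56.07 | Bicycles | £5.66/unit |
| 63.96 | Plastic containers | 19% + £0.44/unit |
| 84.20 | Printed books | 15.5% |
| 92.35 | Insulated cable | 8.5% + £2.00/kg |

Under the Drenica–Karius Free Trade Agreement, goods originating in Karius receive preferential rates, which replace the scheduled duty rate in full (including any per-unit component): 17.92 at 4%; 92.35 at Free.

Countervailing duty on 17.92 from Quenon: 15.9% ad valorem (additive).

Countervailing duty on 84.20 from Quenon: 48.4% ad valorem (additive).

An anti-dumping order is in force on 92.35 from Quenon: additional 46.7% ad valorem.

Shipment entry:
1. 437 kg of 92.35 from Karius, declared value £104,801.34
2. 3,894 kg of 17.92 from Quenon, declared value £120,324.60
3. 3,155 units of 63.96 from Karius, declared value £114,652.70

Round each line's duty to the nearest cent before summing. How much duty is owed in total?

Line 1 (92.35, Karius, 437 kg, £104,801.34):
Base rate for 92.35 is 8.5% + £2.00/kg.
Origin Karius qualifies under the Drenica–Karius agreement and 92.35 is covered: preferential rate Free applies instead.
The additional-duty order on 92.35 targets Quenon, not Karius; it does not apply.
Duty = £104,801.34 × 0% = £0.00.
Line 2 (17.92, Quenon, 3,894 kg, £120,324.60):
Base rate for 17.92 is 12% + £3.17/kg.
17.92 has an FTA preferential rate, but origin Quenon is not Karius; base rate stands.
Additional duty on 17.92 from Quenon: +15.9%. Applied ad valorem rate: 12% + 15.9% = 27.9%.
Duty = £120,324.60 × 27.9% + 3,894 × £3.17 = £45,914.54.
Line 3 (63.96, Karius, 3,155 units, £114,652.70):
Base rate for 63.96 is 19% + £0.44/unit.
Origin Karius is the FTA partner but 63.96 is not on the preference list; base rate stands.
Duty = £114,652.70 × 19% + 3,155 × £0.44 = £23,172.21.
Total = £0.00 + £45,914.54 + £23,172.21 = £69,086.75.

£69,086.75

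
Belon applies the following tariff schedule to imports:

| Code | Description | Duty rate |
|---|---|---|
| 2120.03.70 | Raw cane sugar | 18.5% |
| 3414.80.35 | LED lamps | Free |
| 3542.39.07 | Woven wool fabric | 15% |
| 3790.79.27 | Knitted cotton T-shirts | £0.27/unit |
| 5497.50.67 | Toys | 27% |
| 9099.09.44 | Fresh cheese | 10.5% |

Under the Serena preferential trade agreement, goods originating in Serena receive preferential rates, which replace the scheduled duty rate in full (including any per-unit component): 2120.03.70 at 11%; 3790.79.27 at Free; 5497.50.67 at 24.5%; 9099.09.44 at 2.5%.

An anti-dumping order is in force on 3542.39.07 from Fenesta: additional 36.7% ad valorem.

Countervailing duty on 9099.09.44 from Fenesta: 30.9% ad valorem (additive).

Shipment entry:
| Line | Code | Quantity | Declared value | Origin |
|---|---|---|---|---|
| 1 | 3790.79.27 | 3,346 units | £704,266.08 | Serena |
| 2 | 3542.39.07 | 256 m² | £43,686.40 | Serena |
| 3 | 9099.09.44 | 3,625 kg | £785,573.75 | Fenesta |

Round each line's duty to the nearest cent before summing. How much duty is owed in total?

£331,780.49

Line 1 (3790.79.27, Serena, 3,346 units, £704,266.08):
Base rate for 3790.79.27 is £0.27/unit.
Origin Serena qualifies under the Belon–Serena agreement and 3790.79.27 is covered: preferential rate Free applies instead.
Duty = £704,266.08 × 0% = £0.00.
Line 2 (3542.39.07, Serena, 256 m², £43,686.40):
Base rate for 3542.39.07 is 15%.
Origin Serena is the FTA partner but 3542.39.07 is not on the preference list; base rate stands.
The additional-duty order on 3542.39.07 targets Fenesta, not Serena; it does not apply.
Duty = £43,686.40 × 15% = £6,552.96.
Line 3 (9099.09.44, Fenesta, 3,625 kg, £785,573.75):
Base rate for 9099.09.44 is 10.5%.
9099.09.44 has an FTA preferential rate, but origin Fenesta is not Serena; base rate stands.
Additional duty on 9099.09.44 from Fenesta: +30.9%. Applied ad valorem rate: 10.5% + 30.9% = 41.4%.
Duty = £785,573.75 × 41.4% = £325,227.53.
Total = £0.00 + £6,552.96 + £325,227.53 = £331,780.49.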